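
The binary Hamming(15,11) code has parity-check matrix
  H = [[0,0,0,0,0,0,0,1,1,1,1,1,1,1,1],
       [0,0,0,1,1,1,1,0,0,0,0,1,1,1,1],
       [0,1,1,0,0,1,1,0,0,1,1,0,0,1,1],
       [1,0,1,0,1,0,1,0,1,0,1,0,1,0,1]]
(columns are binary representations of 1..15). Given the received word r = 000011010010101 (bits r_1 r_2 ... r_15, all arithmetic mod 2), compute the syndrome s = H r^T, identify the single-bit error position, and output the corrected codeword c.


s = (0, 0, 1, 0)^T, error position = 2, corrected codeword c = 010011010010101

Compute s = H r^T mod 2 one row at a time:
  s_1 = 1 + 0 + 0 + 1 + 0 + 1 + 0 + 1 = 4 ≡ 0 (mod 2).
  s_2 = 0 + 1 + 1 + 0 + 0 + 1 + 0 + 1 = 4 ≡ 0 (mod 2).
  s_3 = 0 + 0 + 1 + 0 + 0 + 1 + 0 + 1 = 3 ≡ 1 (mod 2).
  s_4 = 0 + 0 + 1 + 0 + 0 + 1 + 1 + 1 = 4 ≡ 0 (mod 2).
s = (0, 0, 1, 0)^T — this equals column 2 of H (binary 0010), so error is at position 2.
Correct: flip bit 2 of r = 000011010010101 to get c = 010011010010101.


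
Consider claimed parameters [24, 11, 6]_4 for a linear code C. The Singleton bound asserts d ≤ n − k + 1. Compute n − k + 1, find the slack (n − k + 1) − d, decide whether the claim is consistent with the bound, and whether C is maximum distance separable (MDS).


Singleton RHS = n − k + 1 = 14, slack = 8, bound satisfied, not MDS.

Singleton bound: d ≤ n − k + 1.
Here n = 24, k = 11, so n − k + 1 = 14.
Given d = 6, check d ≤ 14: YES.
Slack = (n − k + 1) − d = 8.
The code is NOT MDS (slack = 8 > 0).
Description: the claimed parameters are [24, 11, 6]_4; such a code would be non-MDS.


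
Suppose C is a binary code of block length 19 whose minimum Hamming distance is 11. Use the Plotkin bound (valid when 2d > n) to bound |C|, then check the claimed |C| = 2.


Plotkin bound M ≤ 6; given |C| = 2 ≤ bound (satisfied).

Check applicability: 2d = 22, n = 19.
2d − n = 3 > 0, so Plotkin applies.
Compute d/(2d−n) = 11/3 ≈ 3.6667.
⌊d/(2d−n)⌋ = 3.
Plotkin bound: M ≤ 2·3 = 6.
Given |C| = 2, check: satisfied.
This |C| is below the Plotkin bound.


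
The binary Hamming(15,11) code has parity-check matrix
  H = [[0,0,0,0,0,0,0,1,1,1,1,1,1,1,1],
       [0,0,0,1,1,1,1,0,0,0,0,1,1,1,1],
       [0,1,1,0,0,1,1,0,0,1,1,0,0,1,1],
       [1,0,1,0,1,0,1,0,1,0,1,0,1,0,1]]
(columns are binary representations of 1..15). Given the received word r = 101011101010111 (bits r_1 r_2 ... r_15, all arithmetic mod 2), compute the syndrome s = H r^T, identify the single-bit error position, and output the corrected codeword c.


s = (1, 0, 0, 0)^T, error position = 8, corrected codeword c = 101011111010111

Compute s = H r^T mod 2 one row at a time:
  s_1 = 0 + 1 + 0 + 1 + 0 + 1 + 1 + 1 = 5 ≡ 1 (mod 2).
  s_2 = 0 + 1 + 1 + 1 + 0 + 1 + 1 + 1 = 6 ≡ 0 (mod 2).
  s_3 = 0 + 1 + 1 + 1 + 0 + 1 + 1 + 1 = 6 ≡ 0 (mod 2).
  s_4 = 1 + 1 + 1 + 1 + 1 + 1 + 1 + 1 = 8 ≡ 0 (mod 2).
s = (1, 0, 0, 0)^T — this equals column 8 of H (binary 1000), so error is at position 8.
Correct: flip bit 8 of r = 101011101010111 to get c = 101011111010111.


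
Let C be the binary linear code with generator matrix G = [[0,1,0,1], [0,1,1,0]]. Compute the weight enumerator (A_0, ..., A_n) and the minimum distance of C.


Weight distribution: A_0 = 1, A_2 = 3. Minimum distance d = 2.

Enumerate all 2^2 = 4 messages m ∈ F_2^2.
For each, compute codeword c = mG in F_2^4, then tally its weight.
  m = 00 → c = 0000, weight = 0.
  m = 10 → c = 0101, weight = 2.
  m = 01 → c = 0110, weight = 2.
  m = 11 → c = 0011, weight = 2.
Tally weights:
  weight 0: 1 codewords.
  weight 2: 3 codewords.
Minimum distance d = smallest w > 0 with A_w > 0 = 2.
Sanity: Σ A_w = 4 = 2^2 = 4 ✓.


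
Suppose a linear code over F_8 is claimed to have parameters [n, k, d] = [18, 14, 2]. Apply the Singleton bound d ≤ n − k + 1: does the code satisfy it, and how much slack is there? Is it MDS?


Singleton RHS = n − k + 1 = 5, slack = 3, bound satisfied, not MDS.

Singleton bound: d ≤ n − k + 1.
Here n = 18, k = 14, so n − k + 1 = 5.
Given d = 2, check d ≤ 5: YES.
Slack = (n − k + 1) − d = 3.
The code is NOT MDS (slack = 3 > 0).
Description: the claimed parameters are [18, 14, 2]_8; such a code would be non-MDS.


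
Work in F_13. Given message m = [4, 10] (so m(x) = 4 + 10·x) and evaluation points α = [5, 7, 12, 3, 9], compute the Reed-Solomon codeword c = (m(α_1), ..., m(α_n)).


c = [2, 9, 7, 8, 3]

Message polynomial: m(x) = 4 + 10·x (mod 13).
For each evaluation point α_i, compute m(α_i) mod 13:
  α_1 = 5: Horner steps 10 → 2, so m(5) = 2.
  α_2 = 7: Horner steps 10 → 9, so m(7) = 9.
  α_3 = 12: Horner steps 10 → 7, so m(12) = 7.
  α_4 = 3: Horner steps 10 → 8, so m(3) = 8.
  α_5 = 9: Horner steps 10 → 3, so m(9) = 3.
Codeword c = [2, 9, 7, 8, 3] ∈ F_13^5.


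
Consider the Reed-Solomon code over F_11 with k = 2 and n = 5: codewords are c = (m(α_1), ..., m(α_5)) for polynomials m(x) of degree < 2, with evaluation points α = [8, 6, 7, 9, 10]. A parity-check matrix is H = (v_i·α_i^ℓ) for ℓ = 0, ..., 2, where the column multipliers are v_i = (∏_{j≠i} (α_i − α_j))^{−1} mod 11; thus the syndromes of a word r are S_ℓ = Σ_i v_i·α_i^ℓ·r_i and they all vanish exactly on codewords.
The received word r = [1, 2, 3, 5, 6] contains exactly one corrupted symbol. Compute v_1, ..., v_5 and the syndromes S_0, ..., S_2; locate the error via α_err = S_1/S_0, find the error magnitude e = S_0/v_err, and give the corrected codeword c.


S = (2, 5, 7), error at position 1, error magnitude e = 8, c = [4, 2, 3, 5, 6].

Step 1: column multipliers v_i = (∏_{j≠i}(α_i − α_j))^{−1} mod 11.
  i = 1 (α = 8): (8−6)(8−7)(8−9)(8−10) = 2·1·(−1)·(−2) = 4 ≡ 4, so v_1 = 4^{−1} = 3 (mod 11).
  i = 2 (α = 6): (6−8)(6−7)(6−9)(6−10) = (−2)·(−1)·(−3)·(−4) = 24 ≡ 2, so v_2 = 2^{−1} = 6 (mod 11).
  i = 3 (α = 7): (7−8)(7−6)(7−9)(7−10) = (−1)·1·(−2)·(−3) = −6 ≡ 5, so v_3 = 5^{−1} = 9 (mod 11).
  i = 4 (α = 9): (9−8)(9−6)(9−7)(9−10) = 1·3·2·(−1) = −6 ≡ 5, so v_4 = 5^{−1} = 9 (mod 11).
  i = 5 (α = 10): (10−8)(10−6)(10−7)(10−9) = 2·4·3·1 = 24 ≡ 2, so v_5 = 2^{−1} = 6 (mod 11).
  v = [3, 6, 9, 9, 6].
Step 2: syndromes of r = [1, 2, 3, 5, 6] (all sums mod 11).
  S_0 = Σ v_i r_i = 3·1 + 6·2 + 9·3 + 9·5 + 6·6 = 123 ≡ 2.
  S_1 = Σ v_i α_i r_i = 3·8·1 + 6·6·2 + 9·7·3 + 9·9·5 + 6·10·6 = 1050 ≡ 5.
  α_i^2 mod 11 = [9, 3, 5, 4, 1].
  S_2 = Σ v_i α_i^2 r_i = 3·9·1 + 6·3·2 + 9·5·3 + 9·4·5 + 6·1·6 = 414 ≡ 7.
  S = (2, 5, 7) ≠ 0, so r is not a codeword (an error is present).
Step 3: locate the error. For a single error e at position i, S_ℓ = v_i·e·α_i^ℓ, so α_err = S_1/S_0.
  S_0^{−1} = 2^{−1} = 6 (mod 11), so α_err = 5·6 = 30 ≡ 8 = α_1. Error position i = 1.
  Consistency check: S_2/S_1 = 7·9 = 63 ≡ 8 = α_err ✓ (single-error assumption holds).
Step 4: error magnitude e = S_0/v_1 = S_0·∏_{j≠1}(α_1 − α_j) = 2·4 = 8 ≡ 8 (mod 11).
Step 5: correct position 1: c_1 = r_1 − e = 1 − 8 ≡ 4 (mod 11). Hence c = [4, 2, 3, 5, 6].
  Check: interpolating c through the α_i gives m(x) = 7 + 1·x (degree < 2) with m(α_i) = c_i for every i, so c is indeed a codeword.


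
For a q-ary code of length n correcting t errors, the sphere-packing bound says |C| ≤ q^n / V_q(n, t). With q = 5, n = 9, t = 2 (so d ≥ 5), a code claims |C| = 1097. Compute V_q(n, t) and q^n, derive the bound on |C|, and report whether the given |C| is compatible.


V_q(n, t) = 613, q^n = 1953125, Hamming bound = 3186, |C| = 1097 ≤ bound (satisfied).

Step 1: Compute V_q(n, t) = Σ_{j=0}^2 C(n, j) (q−1)^j.
  j = 0: C(9,0)·(4)^0 = 1·1 = 1.
  j = 1: C(9,1)·(4)^1 = 9·4 = 36.
  j = 2: C(9,2)·(4)^2 = 36·16 = 576.
  V_q(n, t) = 1 + 36 + 576 = 613.
Step 2: q^n = 5^9 = 1953125.
Step 3: Hamming bound ⌊q^n / V_q(n,t)⌋ = ⌊1953125/613⌋ = 3186.
Step 4: Compare |C| = 1097 to 3186: satisfied.
The claimed |C| lies below the Hamming bound.


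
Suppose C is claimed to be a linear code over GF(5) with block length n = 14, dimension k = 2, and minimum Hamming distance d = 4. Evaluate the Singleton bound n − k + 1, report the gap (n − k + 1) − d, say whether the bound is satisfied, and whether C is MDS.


Singleton RHS = n − k + 1 = 13, slack = 9, bound satisfied, not MDS.

Singleton bound: d ≤ n − k + 1.
Here n = 14, k = 2, so n − k + 1 = 13.
Given d = 4, check d ≤ 13: YES.
Slack = (n − k + 1) − d = 9.
The code is NOT MDS (slack = 9 > 0).
Description: the claimed parameters are [14, 2, 4]_5; such a code would be non-MDS.


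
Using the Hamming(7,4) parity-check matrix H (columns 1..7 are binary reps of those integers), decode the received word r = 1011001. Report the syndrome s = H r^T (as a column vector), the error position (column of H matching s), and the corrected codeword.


s = (0, 0, 1)^T, error position = 1, corrected codeword c = 0011001

Compute s = H r^T mod 2 one row at a time:
  s_1 = 1 + 0 + 0 + 1 = 2 ≡ 0 (mod 2).
  s_2 = 0 + 1 + 0 + 1 = 2 ≡ 0 (mod 2).
  s_3 = 1 + 1 + 0 + 1 = 3 ≡ 1 (mod 2).
s = (0, 0, 1)^T — this equals column 1 of H (binary 001), so error is at position 1.
Correct: flip bit 1 of r = 1011001 to get c = 0011001.


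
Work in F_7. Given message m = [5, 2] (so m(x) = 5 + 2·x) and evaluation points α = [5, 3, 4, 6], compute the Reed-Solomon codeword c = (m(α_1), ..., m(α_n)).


c = [1, 4, 6, 3]

Message polynomial: m(x) = 5 + 2·x (mod 7).
For each evaluation point α_i, compute m(α_i) mod 7:
  α_1 = 5: Horner steps 2 → 1, so m(5) = 1.
  α_2 = 3: Horner steps 2 → 4, so m(3) = 4.
  α_3 = 4: Horner steps 2 → 6, so m(4) = 6.
  α_4 = 6: Horner steps 2 → 3, so m(6) = 3.
Codeword c = [1, 4, 6, 3] ∈ F_7^4.


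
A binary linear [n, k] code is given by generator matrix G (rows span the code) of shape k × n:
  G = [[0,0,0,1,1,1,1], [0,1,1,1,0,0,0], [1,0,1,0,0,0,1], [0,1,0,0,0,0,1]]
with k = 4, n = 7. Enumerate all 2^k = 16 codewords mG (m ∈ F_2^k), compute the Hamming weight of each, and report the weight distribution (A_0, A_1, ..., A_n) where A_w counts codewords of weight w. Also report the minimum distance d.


Weight distribution: A_0 = 1, A_2 = 2, A_3 = 5, A_4 = 5, A_5 = 2, A_7 = 1. Minimum distance d = 2.

Enumerate all 2^4 = 16 messages m ∈ F_2^4.
For each, compute codeword c = mG in F_2^7, then tally its weight.
  m = 0000 → c = 0000000, weight = 0.
  m = 1000 → c = 0001111, weight = 4.
  m = 0100 → c = 0111000, weight = 3.
  m = 1100 → c = 0110111, weight = 5.
  m = 0010 → c = 1010001, weight = 3.
  m = 1010 → c = 1011110, weight = 5.
  m = 0110 → c = 1101001, weight = 4.
  m = 1110 → c = 1100110, weight = 4.
  m = 0001 → c = 0100001, weight = 2.
  m = 1001 → c = 0101110, weight = 4.
  m = 0101 → c = 0011001, weight = 3.
  m = 1101 → c = 0010110, weight = 3.
  m = 0011 → c = 1110000, weight = 3.
  m = 1011 → c = 1111111, weight = 7.
  m = 0111 → c = 1001000, weight = 2.
  m = 1111 → c = 1000111, weight = 4.
Tally weights:
  weight 0: 1 codewords.
  weight 2: 2 codewords.
  weight 3: 5 codewords.
  weight 4: 5 codewords.
  weight 5: 2 codewords.
  weight 7: 1 codewords.
Minimum distance d = smallest w > 0 with A_w > 0 = 2.
Sanity: Σ A_w = 16 = 2^4 = 16 ✓.


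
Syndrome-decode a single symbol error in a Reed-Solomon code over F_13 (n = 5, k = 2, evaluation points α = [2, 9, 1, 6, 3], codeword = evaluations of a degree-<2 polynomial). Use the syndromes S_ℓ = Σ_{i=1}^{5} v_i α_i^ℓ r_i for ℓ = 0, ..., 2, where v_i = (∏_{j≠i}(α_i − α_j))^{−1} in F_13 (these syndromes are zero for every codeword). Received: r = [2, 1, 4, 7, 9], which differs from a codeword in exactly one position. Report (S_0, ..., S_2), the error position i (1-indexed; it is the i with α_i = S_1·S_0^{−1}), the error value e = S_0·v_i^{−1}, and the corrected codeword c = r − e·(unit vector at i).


S = (10, 4, 12), error at position 5, error magnitude e = 9, c = [2, 1, 4, 7, 0].

Step 1: column multipliers v_i = (∏_{j≠i}(α_i − α_j))^{−1} mod 13.
  i = 1 (α = 2): (2−9)(2−1)(2−6)(2−3) = (−7)·1·(−4)·(−1) = −28 ≡ 11, so v_1 = 11^{−1} = 6 (mod 13).
  i = 2 (α = 9): (9−2)(9−1)(9−6)(9−3) = 7·8·3·6 = 1008 ≡ 7, so v_2 = 7^{−1} = 2 (mod 13).
  i = 3 (α = 1): (1−2)(1−9)(1−6)(1−3) = (−1)·(−8)·(−5)·(−2) = 80 ≡ 2, so v_3 = 2^{−1} = 7 (mod 13).
  i = 4 (α = 6): (6−2)(6−9)(6−1)(6−3) = 4·(−3)·5·3 = −180 ≡ 2, so v_4 = 2^{−1} = 7 (mod 13).
  i = 5 (α = 3): (3−2)(3−9)(3−1)(3−6) = 1·(−6)·2·(−3) = 36 ≡ 10, so v_5 = 10^{−1} = 4 (mod 13).
  v = [6, 2, 7, 7, 4].
Step 2: syndromes of r = [2, 1, 4, 7, 9] (all sums mod 13).
  S_0 = Σ v_i r_i = 6·2 + 2·1 + 7·4 + 7·7 + 4·9 = 127 ≡ 10.
  S_1 = Σ v_i α_i r_i = 6·2·2 + 2·9·1 + 7·1·4 + 7·6·7 + 4·3·9 = 472 ≡ 4.
  α_i^2 mod 13 = [4, 3, 1, 10, 9].
  S_2 = Σ v_i α_i^2 r_i = 6·4·2 + 2·3·1 + 7·1·4 + 7·10·7 + 4·9·9 = 896 ≡ 12.
  S = (10, 4, 12) ≠ 0, so r is not a codeword (an error is present).
Step 3: locate the error. For a single error e at position i, S_ℓ = v_i·e·α_i^ℓ, so α_err = S_1/S_0.
  S_0^{−1} = 10^{−1} = 4 (mod 13), so α_err = 4·4 = 16 ≡ 3 = α_5. Error position i = 5.
  Consistency check: S_2/S_1 = 12·10 = 120 ≡ 3 = α_err ✓ (single-error assumption holds).
Step 4: error magnitude e = S_0/v_5 = S_0·∏_{j≠5}(α_5 − α_j) = 10·10 = 100 ≡ 9 (mod 13).
Step 5: correct position 5: c_5 = r_5 − e = 9 − 9 ≡ 0 (mod 13). Hence c = [2, 1, 4, 7, 0].
  Check: interpolating c through the α_i gives m(x) = 6 + 11·x (degree < 2) with m(α_i) = c_i for every i, so c is indeed a codeword.


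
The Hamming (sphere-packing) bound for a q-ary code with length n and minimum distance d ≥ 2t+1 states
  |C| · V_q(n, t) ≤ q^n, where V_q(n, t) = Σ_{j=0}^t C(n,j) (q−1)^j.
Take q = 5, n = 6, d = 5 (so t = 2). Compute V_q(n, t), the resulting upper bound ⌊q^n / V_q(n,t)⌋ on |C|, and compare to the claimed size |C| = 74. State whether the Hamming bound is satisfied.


V_q(n, t) = 265, q^n = 15625, Hamming bound = 58, |C| = 74 > bound (violated).

Step 1: Compute V_q(n, t) = Σ_{j=0}^2 C(n, j) (q−1)^j.
  j = 0: C(6,0)·(4)^0 = 1·1 = 1.
  j = 1: C(6,1)·(4)^1 = 6·4 = 24.
  j = 2: C(6,2)·(4)^2 = 15·16 = 240.
  V_q(n, t) = 1 + 24 + 240 = 265.
Step 2: q^n = 5^6 = 15625.
Step 3: Hamming bound ⌊q^n / V_q(n,t)⌋ = ⌊15625/265⌋ = 58.
Step 4: Compare |C| = 74 to 58: violated.
The claimed |C| lies above the Hamming bound, so no 5-ary code of length 6 with d ≥ 5 can have 74 codewords.


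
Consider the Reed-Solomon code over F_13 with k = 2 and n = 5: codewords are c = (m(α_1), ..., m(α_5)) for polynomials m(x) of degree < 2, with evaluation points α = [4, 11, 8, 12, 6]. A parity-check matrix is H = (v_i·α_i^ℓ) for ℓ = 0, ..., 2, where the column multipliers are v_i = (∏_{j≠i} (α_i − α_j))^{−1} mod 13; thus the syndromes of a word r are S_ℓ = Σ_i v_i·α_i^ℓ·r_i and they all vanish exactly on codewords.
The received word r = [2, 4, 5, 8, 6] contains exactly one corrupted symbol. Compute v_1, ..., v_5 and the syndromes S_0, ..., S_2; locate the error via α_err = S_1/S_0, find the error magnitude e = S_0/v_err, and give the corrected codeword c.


S = (10, 8, 9), error at position 5, error magnitude e = 9, c = [2, 4, 5, 8, 10].

Step 1: column multipliers v_i = (∏_{j≠i}(α_i − α_j))^{−1} mod 13.
  i = 1 (α = 4): (4−11)(4−8)(4−12)(4−6) = (−7)·(−4)·(−8)·(−2) = 448 ≡ 6, so v_1 = 6^{−1} = 11 (mod 13).
  i = 2 (α = 11): (11−4)(11−8)(11−12)(11−6) = 7·3·(−1)·5 = −105 ≡ 12, so v_2 = 12^{−1} = 12 (mod 13).
  i = 3 (α = 8): (8−4)(8−11)(8−12)(8−6) = 4·(−3)·(−4)·2 = 96 ≡ 5, so v_3 = 5^{−1} = 8 (mod 13).
  i = 4 (α = 12): (12−4)(12−11)(12−8)(12−6) = 8·1·4·6 = 192 ≡ 10, so v_4 = 10^{−1} = 4 (mod 13).
  i = 5 (α = 6): (6−4)(6−11)(6−8)(6−12) = 2·(−5)·(−2)·(−6) = −120 ≡ 10, so v_5 = 10^{−1} = 4 (mod 13).
  v = [11, 12, 8, 4, 4].
Step 2: syndromes of r = [2, 4, 5, 8, 6] (all sums mod 13).
  S_0 = Σ v_i r_i = 11·2 + 12·4 + 8·5 + 4·8 + 4·6 = 166 ≡ 10.
  S_1 = Σ v_i α_i r_i = 11·4·2 + 12·11·4 + 8·8·5 + 4·12·8 + 4·6·6 = 1464 ≡ 8.
  α_i^2 mod 13 = [3, 4, 12, 1, 10].
  S_2 = Σ v_i α_i^2 r_i = 11·3·2 + 12·4·4 + 8·12·5 + 4·1·8 + 4·10·6 = 1010 ≡ 9.
  S = (10, 8, 9) ≠ 0, so r is not a codeword (an error is present).
Step 3: locate the error. For a single error e at position i, S_ℓ = v_i·e·α_i^ℓ, so α_err = S_1/S_0.
  S_0^{−1} = 10^{−1} = 4 (mod 13), so α_err = 8·4 = 32 ≡ 6 = α_5. Error position i = 5.
  Consistency check: S_2/S_1 = 9·5 = 45 ≡ 6 = α_err ✓ (single-error assumption holds).
Step 4: error magnitude e = S_0/v_5 = S_0·∏_{j≠5}(α_5 − α_j) = 10·10 = 100 ≡ 9 (mod 13).
Step 5: correct position 5: c_5 = r_5 − e = 6 − 9 ≡ 10 (mod 13). Hence c = [2, 4, 5, 8, 10].
  Check: interpolating c through the α_i gives m(x) = 12 + 4·x (degree < 2) with m(α_i) = c_i for every i, so c is indeed a codeword.


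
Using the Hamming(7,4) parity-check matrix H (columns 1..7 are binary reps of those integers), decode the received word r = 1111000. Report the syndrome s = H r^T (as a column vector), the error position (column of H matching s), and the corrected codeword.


s = (1, 0, 0)^T, error position = 4, corrected codeword c = 1110000

Compute s = H r^T mod 2 one row at a time:
  s_1 = 1 + 0 + 0 + 0 = 1 ≡ 1 (mod 2).
  s_2 = 1 + 1 + 0 + 0 = 2 ≡ 0 (mod 2).
  s_3 = 1 + 1 + 0 + 0 = 2 ≡ 0 (mod 2).
s = (1, 0, 0)^T — this equals column 4 of H (binary 100), so error is at position 4.
Correct: flip bit 4 of r = 1111000 to get c = 1110000.


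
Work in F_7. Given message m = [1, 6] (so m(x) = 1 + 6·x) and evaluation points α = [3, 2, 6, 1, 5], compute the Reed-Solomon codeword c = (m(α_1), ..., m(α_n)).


c = [5, 6, 2, 0, 3]

Message polynomial: m(x) = 1 + 6·x (mod 7).
For each evaluation point α_i, compute m(α_i) mod 7:
  α_1 = 3: Horner steps 6 → 5, so m(3) = 5.
  α_2 = 2: Horner steps 6 → 6, so m(2) = 6.
  α_3 = 6: Horner steps 6 → 2, so m(6) = 2.
  α_4 = 1: Horner steps 6 → 0, so m(1) = 0.
  α_5 = 5: Horner steps 6 → 3, so m(5) = 3.
Codeword c = [5, 6, 2, 0, 3] ∈ F_7^5.


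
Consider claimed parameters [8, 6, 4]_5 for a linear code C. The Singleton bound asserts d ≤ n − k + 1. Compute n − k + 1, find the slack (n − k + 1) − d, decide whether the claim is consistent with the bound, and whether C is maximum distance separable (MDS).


Singleton RHS = n − k + 1 = 3, slack = -1, bound violated (no such code; not MDS).

Singleton bound: d ≤ n − k + 1.
Here n = 8, k = 6, so n − k + 1 = 3.
Given d = 4, check d ≤ 3: NO.
Slack = (n − k + 1) − d = -1.
The slack is negative: d = 4 exceeds n − k + 1 = 3 by 1, so the Singleton bound is violated and no linear [8, 6, 4]_5 code can exist. In particular it is not MDS (MDS requires d = n − k + 1 exactly).
Description: the claimed parameters are [8, 6, 4]_5; such a code would be impossible (violates the Singleton bound).


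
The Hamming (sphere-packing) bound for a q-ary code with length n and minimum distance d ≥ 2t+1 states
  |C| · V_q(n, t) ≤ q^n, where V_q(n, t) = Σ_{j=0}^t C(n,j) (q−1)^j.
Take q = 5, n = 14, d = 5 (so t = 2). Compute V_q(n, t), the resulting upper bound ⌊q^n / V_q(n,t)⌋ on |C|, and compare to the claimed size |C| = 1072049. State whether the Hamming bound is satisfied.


V_q(n, t) = 1513, q^n = 6103515625, Hamming bound = 4034048, |C| = 1072049 ≤ bound (satisfied).

Step 1: Compute V_q(n, t) = Σ_{j=0}^2 C(n, j) (q−1)^j.
  j = 0: C(14,0)·(4)^0 = 1·1 = 1.
  j = 1: C(14,1)·(4)^1 = 14·4 = 56.
  j = 2: C(14,2)·(4)^2 = 91·16 = 1456.
  V_q(n, t) = 1 + 56 + 1456 = 1513.
Step 2: q^n = 5^14 = 6103515625.
Step 3: Hamming bound ⌊q^n / V_q(n,t)⌋ = ⌊6103515625/1513⌋ = 4034048.
Step 4: Compare |C| = 1072049 to 4034048: satisfied.
The claimed |C| lies below the Hamming bound.


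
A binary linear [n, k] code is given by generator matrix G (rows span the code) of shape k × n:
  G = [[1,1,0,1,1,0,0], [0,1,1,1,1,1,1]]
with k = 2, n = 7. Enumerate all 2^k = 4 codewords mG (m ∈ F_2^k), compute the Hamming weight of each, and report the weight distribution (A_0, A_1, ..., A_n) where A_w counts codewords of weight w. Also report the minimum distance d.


Weight distribution: A_0 = 1, A_4 = 2, A_6 = 1. Minimum distance d = 4.

Enumerate all 2^2 = 4 messages m ∈ F_2^2.
For each, compute codeword c = mG in F_2^7, then tally its weight.
  m = 00 → c = 0000000, weight = 0.
  m = 10 → c = 1101100, weight = 4.
  m = 01 → c = 0111111, weight = 6.
  m = 11 → c = 1010011, weight = 4.
Tally weights:
  weight 0: 1 codewords.
  weight 4: 2 codewords.
  weight 6: 1 codewords.
Minimum distance d = smallest w > 0 with A_w > 0 = 4.
Sanity: Σ A_w = 4 = 2^2 = 4 ✓.


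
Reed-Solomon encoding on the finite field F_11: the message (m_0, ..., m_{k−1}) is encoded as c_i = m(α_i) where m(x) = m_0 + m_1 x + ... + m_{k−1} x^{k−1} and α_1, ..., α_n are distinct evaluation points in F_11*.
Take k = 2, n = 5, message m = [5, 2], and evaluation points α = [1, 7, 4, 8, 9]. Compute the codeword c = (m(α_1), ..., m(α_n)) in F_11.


c = [7, 8, 2, 10, 1]

Message polynomial: m(x) = 5 + 2·x (mod 11).
For each evaluation point α_i, compute m(α_i) mod 11:
  α_1 = 1: Horner steps 2 → 7, so m(1) = 7.
  α_2 = 7: Horner steps 2 → 8, so m(7) = 8.
  α_3 = 4: Horner steps 2 → 2, so m(4) = 2.
  α_4 = 8: Horner steps 2 → 10, so m(8) = 10.
  α_5 = 9: Horner steps 2 → 1, so m(9) = 1.
Codeword c = [7, 8, 2, 10, 1] ∈ F_11^5.


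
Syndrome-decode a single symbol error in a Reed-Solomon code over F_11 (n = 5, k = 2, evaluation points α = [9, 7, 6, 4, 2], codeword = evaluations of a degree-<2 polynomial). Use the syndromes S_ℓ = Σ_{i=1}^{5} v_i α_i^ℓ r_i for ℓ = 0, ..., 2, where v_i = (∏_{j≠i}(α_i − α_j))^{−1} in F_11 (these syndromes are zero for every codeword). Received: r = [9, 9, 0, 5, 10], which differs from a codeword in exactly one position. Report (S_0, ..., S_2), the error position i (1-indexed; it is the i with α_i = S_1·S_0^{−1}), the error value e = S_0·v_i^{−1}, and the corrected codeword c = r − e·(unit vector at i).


S = (2, 3, 10), error at position 2, error magnitude e = 6, c = [9, 3, 0, 5, 10].

Step 1: column multipliers v_i = (∏_{j≠i}(α_i − α_j))^{−1} mod 11.
  i = 1 (α = 9): (9−7)(9−6)(9−4)(9−2) = 2·3·5·7 = 210 ≡ 1, so v_1 = 1^{−1} = 1 (mod 11).
  i = 2 (α = 7): (7−9)(7−6)(7−4)(7−2) = (−2)·1·3·5 = −30 ≡ 3, so v_2 = 3^{−1} = 4 (mod 11).
  i = 3 (α = 6): (6−9)(6−7)(6−4)(6−2) = (−3)·(−1)·2·4 = 24 ≡ 2, so v_3 = 2^{−1} = 6 (mod 11).
  i = 4 (α = 4): (4−9)(4−7)(4−6)(4−2) = (−5)·(−3)·(−2)·2 = −60 ≡ 6, so v_4 = 6^{−1} = 2 (mod 11).
  i = 5 (α = 2): (2−9)(2−7)(2−6)(2−4) = (−7)·(−5)·(−4)·(−2) = 280 ≡ 5, so v_5 = 5^{−1} = 9 (mod 11).
  v = [1, 4, 6, 2, 9].
Step 2: syndromes of r = [9, 9, 0, 5, 10] (all sums mod 11).
  S_0 = Σ v_i r_i = 1·9 + 4·9 + 6·0 + 2·5 + 9·10 = 145 ≡ 2.
  S_1 = Σ v_i α_i r_i = 1·9·9 + 4·7·9 + 6·6·0 + 2·4·5 + 9·2·10 = 553 ≡ 3.
  α_i^2 mod 11 = [4, 5, 3, 5, 4].
  S_2 = Σ v_i α_i^2 r_i = 1·4·9 + 4·5·9 + 6·3·0 + 2·5·5 + 9·4·10 = 626 ≡ 10.
  S = (2, 3, 10) ≠ 0, so r is not a codeword (an error is present).
Step 3: locate the error. For a single error e at position i, S_ℓ = v_i·e·α_i^ℓ, so α_err = S_1/S_0.
  S_0^{−1} = 2^{−1} = 6 (mod 11), so α_err = 3·6 = 18 ≡ 7 = α_2. Error position i = 2.
  Consistency check: S_2/S_1 = 10·4 = 40 ≡ 7 = α_err ✓ (single-error assumption holds).
Step 4: error magnitude e = S_0/v_2 = S_0·∏_{j≠2}(α_2 − α_j) = 2·3 = 6 ≡ 6 (mod 11).
Step 5: correct position 2: c_2 = r_2 − e = 9 − 6 ≡ 3 (mod 11). Hence c = [9, 3, 0, 5, 10].
  Check: interpolating c through the α_i gives m(x) = 4 + 3·x (degree < 2) with m(α_i) = c_i for every i, so c is indeed a codeword.


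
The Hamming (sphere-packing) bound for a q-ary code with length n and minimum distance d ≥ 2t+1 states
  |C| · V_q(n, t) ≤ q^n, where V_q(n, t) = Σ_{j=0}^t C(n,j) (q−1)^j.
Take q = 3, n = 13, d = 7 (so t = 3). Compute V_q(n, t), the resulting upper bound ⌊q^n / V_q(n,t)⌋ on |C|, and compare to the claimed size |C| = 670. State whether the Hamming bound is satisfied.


V_q(n, t) = 2627, q^n = 1594323, Hamming bound = 606, |C| = 670 > bound (violated).

Step 1: Compute V_q(n, t) = Σ_{j=0}^3 C(n, j) (q−1)^j.
  j = 0: C(13,0)·(2)^0 = 1·1 = 1.
  j = 1: C(13,1)·(2)^1 = 13·2 = 26.
  j = 2: C(13,2)·(2)^2 = 78·4 = 312.
  j = 3: C(13,3)·(2)^3 = 286·8 = 2288.
  V_q(n, t) = 1 + 26 + 312 + 2288 = 2627.
Step 2: q^n = 3^13 = 1594323.
Step 3: Hamming bound ⌊q^n / V_q(n,t)⌋ = ⌊1594323/2627⌋ = 606.
Step 4: Compare |C| = 670 to 606: violated.
The claimed |C| lies above the Hamming bound, so no 3-ary code of length 13 with d ≥ 7 can have 670 codewords.


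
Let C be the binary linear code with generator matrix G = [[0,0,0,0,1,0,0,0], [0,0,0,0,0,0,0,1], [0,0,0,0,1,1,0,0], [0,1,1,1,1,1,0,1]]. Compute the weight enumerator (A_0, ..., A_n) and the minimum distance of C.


Weight distribution: A_0 = 1, A_1 = 3, A_2 = 3, A_3 = 2, A_4 = 3, A_5 = 3, A_6 = 1. Minimum distance d = 1.

Enumerate all 2^4 = 16 messages m ∈ F_2^4.
For each, compute codeword c = mG in F_2^8, then tally its weight.
  m = 0000 → c = 00000000, weight = 0.
  m = 1000 → c = 00001000, weight = 1.
  m = 0100 → c = 00000001, weight = 1.
  m = 1100 → c = 00001001, weight = 2.
  m = 0010 → c = 00001100, weight = 2.
  m = 1010 → c = 00000100, weight = 1.
  m = 0110 → c = 00001101, weight = 3.
  m = 1110 → c = 00000101, weight = 2.
  m = 0001 → c = 01111101, weight = 6.
  m = 1001 → c = 01110101, weight = 5.
  m = 0101 → c = 01111100, weight = 5.
  m = 1101 → c = 01110100, weight = 4.
  m = 0011 → c = 01110001, weight = 4.
  m = 1011 → c = 01111001, weight = 5.
  m = 0111 → c = 01110000, weight = 3.
  m = 1111 → c = 01111000, weight = 4.
Tally weights:
  weight 0: 1 codewords.
  weight 1: 3 codewords.
  weight 2: 3 codewords.
  weight 3: 2 codewords.
  weight 4: 3 codewords.
  weight 5: 3 codewords.
  weight 6: 1 codewords.
Minimum distance d = smallest w > 0 with A_w > 0 = 1.
Sanity: Σ A_w = 16 = 2^4 = 16 ✓.


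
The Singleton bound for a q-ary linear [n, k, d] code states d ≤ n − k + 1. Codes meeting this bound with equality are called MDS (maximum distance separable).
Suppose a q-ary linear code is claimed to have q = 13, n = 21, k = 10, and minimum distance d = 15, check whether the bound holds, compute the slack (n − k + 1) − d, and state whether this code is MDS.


Singleton RHS = n − k + 1 = 12, slack = -3, bound violated (no such code; not MDS).

Singleton bound: d ≤ n − k + 1.
Here n = 21, k = 10, so n − k + 1 = 12.
Given d = 15, check d ≤ 12: NO.
Slack = (n − k + 1) − d = -3.
The slack is negative: d = 15 exceeds n − k + 1 = 12 by 3, so the Singleton bound is violated and no linear [21, 10, 15]_13 code can exist. In particular it is not MDS (MDS requires d = n − k + 1 exactly).
Description: the claimed parameters are [21, 10, 15]_13; such a code would be impossible (violates the Singleton bound).


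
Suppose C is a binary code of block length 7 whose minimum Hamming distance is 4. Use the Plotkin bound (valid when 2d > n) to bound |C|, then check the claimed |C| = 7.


Plotkin bound M ≤ 8; given |C| = 7 ≤ bound (satisfied).

Check applicability: 2d = 8, n = 7.
2d − n = 1 > 0, so Plotkin applies.
Compute d/(2d−n) = 4/1 ≈ 4.0000.
⌊d/(2d−n)⌋ = 4.
Plotkin bound: M ≤ 2·4 = 8.
Given |C| = 7, check: satisfied.
This |C| is below the Plotkin bound.


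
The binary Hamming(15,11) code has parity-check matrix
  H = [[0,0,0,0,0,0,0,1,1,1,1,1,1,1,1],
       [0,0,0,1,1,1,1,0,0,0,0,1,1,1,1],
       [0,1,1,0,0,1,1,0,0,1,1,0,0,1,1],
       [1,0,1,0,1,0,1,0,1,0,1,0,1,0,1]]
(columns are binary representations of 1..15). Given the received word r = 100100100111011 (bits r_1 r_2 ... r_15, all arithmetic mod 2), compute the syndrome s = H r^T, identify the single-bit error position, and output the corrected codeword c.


s = (1, 1, 1, 0)^T, error position = 14, corrected codeword c = 100100100111001

Compute s = H r^T mod 2 one row at a time:
  s_1 = 0 + 0 + 1 + 1 + 1 + 0 + 1 + 1 = 5 ≡ 1 (mod 2).
  s_2 = 1 + 0 + 0 + 1 + 1 + 0 + 1 + 1 = 5 ≡ 1 (mod 2).
  s_3 = 0 + 0 + 0 + 1 + 1 + 1 + 1 + 1 = 5 ≡ 1 (mod 2).
  s_4 = 1 + 0 + 0 + 1 + 0 + 1 + 0 + 1 = 4 ≡ 0 (mod 2).
s = (1, 1, 1, 0)^T — this equals column 14 of H (binary 1110), so error is at position 14.
Correct: flip bit 14 of r = 100100100111011 to get c = 100100100111001.


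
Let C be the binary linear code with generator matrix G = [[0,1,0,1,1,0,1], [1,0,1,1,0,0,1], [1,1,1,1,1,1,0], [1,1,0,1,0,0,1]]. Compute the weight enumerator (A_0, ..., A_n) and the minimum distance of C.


Weight distribution: A_0 = 1, A_2 = 3, A_4 = 11, A_6 = 1. Minimum distance d = 2.

Enumerate all 2^4 = 16 messages m ∈ F_2^4.
For each, compute codeword c = mG in F_2^7, then tally its weight.
  m = 0000 → c = 0000000, weight = 0.
  m = 1000 → c = 0101101, weight = 4.
  m = 0100 → c = 1011001, weight = 4.
  m = 1100 → c = 1110100, weight = 4.
  m = 0010 → c = 1111110, weight = 6.
  m = 1010 → c = 1010011, weight = 4.
  m = 0110 → c = 0100111, weight = 4.
  m = 1110 → c = 0001010, weight = 2.
  m = 0001 → c = 1101001, weight = 4.
  m = 1001 → c = 1000100, weight = 2.
  m = 0101 → c = 0110000, weight = 2.
  m = 1101 → c = 0011101, weight = 4.
  m = 0011 → c = 0010111, weight = 4.
  m = 1011 → c = 0111010, weight = 4.
  m = 0111 → c = 1001110, weight = 4.
  m = 1111 → c = 1100011, weight = 4.
Tally weights:
  weight 0: 1 codewords.
  weight 2: 3 codewords.
  weight 4: 11 codewords.
  weight 6: 1 codewords.
Minimum distance d = smallest w > 0 with A_w > 0 = 2.
Sanity: Σ A_w = 16 = 2^4 = 16 ✓.


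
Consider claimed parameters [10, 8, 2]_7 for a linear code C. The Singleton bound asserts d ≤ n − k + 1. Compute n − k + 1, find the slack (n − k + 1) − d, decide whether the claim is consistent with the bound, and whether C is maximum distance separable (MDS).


Singleton RHS = n − k + 1 = 3, slack = 1, bound satisfied, not MDS.

Singleton bound: d ≤ n − k + 1.
Here n = 10, k = 8, so n − k + 1 = 3.
Given d = 2, check d ≤ 3: YES.
Slack = (n − k + 1) − d = 1.
The code is NOT MDS (slack = 1 > 0).
Description: the claimed parameters are [10, 8, 2]_7; such a code would be non-MDS.


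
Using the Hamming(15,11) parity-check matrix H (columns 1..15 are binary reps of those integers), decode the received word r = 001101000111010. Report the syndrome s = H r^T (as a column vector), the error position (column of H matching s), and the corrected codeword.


s = (0, 0, 1, 0)^T, error position = 2, corrected codeword c = 011101000111010

Compute s = H r^T mod 2 one row at a time:
  s_1 = 0 + 0 + 1 + 1 + 1 + 0 + 1 + 0 = 4 ≡ 0 (mod 2).
  s_2 = 1 + 0 + 1 + 0 + 1 + 0 + 1 + 0 = 4 ≡ 0 (mod 2).
  s_3 = 0 + 1 + 1 + 0 + 1 + 1 + 1 + 0 = 5 ≡ 1 (mod 2).
  s_4 = 0 + 1 + 0 + 0 + 0 + 1 + 0 + 0 = 2 ≡ 0 (mod 2).
s = (0, 0, 1, 0)^T — this equals column 2 of H (binary 0010), so error is at position 2.
Correct: flip bit 2 of r = 001101000111010 to get c = 011101000111010.


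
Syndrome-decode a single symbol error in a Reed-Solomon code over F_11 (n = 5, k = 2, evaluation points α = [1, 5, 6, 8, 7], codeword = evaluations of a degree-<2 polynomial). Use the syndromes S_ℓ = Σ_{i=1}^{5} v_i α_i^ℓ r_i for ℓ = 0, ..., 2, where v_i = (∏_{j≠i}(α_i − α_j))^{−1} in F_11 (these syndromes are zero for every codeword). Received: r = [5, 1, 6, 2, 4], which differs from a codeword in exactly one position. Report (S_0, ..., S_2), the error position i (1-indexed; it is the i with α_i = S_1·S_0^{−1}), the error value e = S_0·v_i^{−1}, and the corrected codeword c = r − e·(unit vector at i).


S = (9, 1, 5), error at position 2, error magnitude e = 4, c = [5, 8, 6, 2, 4].

Step 1: column multipliers v_i = (∏_{j≠i}(α_i − α_j))^{−1} mod 11.
  i = 1 (α = 1): (1−5)(1−6)(1−8)(1−7) = (−4)·(−5)·(−7)·(−6) = 840 ≡ 4, so v_1 = 4^{−1} = 3 (mod 11).
  i = 2 (α = 5): (5−1)(5−6)(5−8)(5−7) = 4·(−1)·(−3)·(−2) = −24 ≡ 9, so v_2 = 9^{−1} = 5 (mod 11).
  i = 3 (α = 6): (6−1)(6−5)(6−8)(6−7) = 5·1·(−2)·(−1) = 10 ≡ 10, so v_3 = 10^{−1} = 10 (mod 11).
  i = 4 (α = 8): (8−1)(8−5)(8−6)(8−7) = 7·3·2·1 = 42 ≡ 9, so v_4 = 9^{−1} = 5 (mod 11).
  i = 5 (α = 7): (7−1)(7−5)(7−6)(7−8) = 6·2·1·(−1) = −12 ≡ 10, so v_5 = 10^{−1} = 10 (mod 11).
  v = [3, 5, 10, 5, 10].
Step 2: syndromes of r = [5, 1, 6, 2, 4] (all sums mod 11).
  S_0 = Σ v_i r_i = 3·5 + 5·1 + 10·6 + 5·2 + 10·4 = 130 ≡ 9.
  S_1 = Σ v_i α_i r_i = 3·1·5 + 5·5·1 + 10·6·6 + 5·8·2 + 10·7·4 = 760 ≡ 1.
  α_i^2 mod 11 = [1, 3, 3, 9, 5].
  S_2 = Σ v_i α_i^2 r_i = 3·1·5 + 5·3·1 + 10·3·6 + 5·9·2 + 10·5·4 = 500 ≡ 5.
  S = (9, 1, 5) ≠ 0, so r is not a codeword (an error is present).
Step 3: locate the error. For a single error e at position i, S_ℓ = v_i·e·α_i^ℓ, so α_err = S_1/S_0.
  S_0^{−1} = 9^{−1} = 5 (mod 11), so α_err = 1·5 = 5 ≡ 5 = α_2. Error position i = 2.
  Consistency check: S_2/S_1 = 5·1 = 5 ≡ 5 = α_err ✓ (single-error assumption holds).
Step 4: error magnitude e = S_0/v_2 = S_0·∏_{j≠2}(α_2 − α_j) = 9·9 = 81 ≡ 4 (mod 11).
Step 5: correct position 2: c_2 = r_2 − e = 1 − 4 ≡ 8 (mod 11). Hence c = [5, 8, 6, 2, 4].
  Check: interpolating c through the α_i gives m(x) = 7 + 9·x (degree < 2) with m(α_i) = c_i for every i, so c is indeed a codeword.


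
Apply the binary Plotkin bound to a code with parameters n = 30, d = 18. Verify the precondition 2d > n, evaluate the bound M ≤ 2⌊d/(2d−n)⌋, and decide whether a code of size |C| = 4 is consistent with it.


Plotkin bound M ≤ 6; given |C| = 4 ≤ bound (satisfied).

Check applicability: 2d = 36, n = 30.
2d − n = 6 > 0, so Plotkin applies.
Compute d/(2d−n) = 18/6 ≈ 3.0000.
⌊d/(2d−n)⌋ = 3.
Plotkin bound: M ≤ 2·3 = 6.
Given |C| = 4, check: satisfied.
This |C| is below the Plotkin bound.


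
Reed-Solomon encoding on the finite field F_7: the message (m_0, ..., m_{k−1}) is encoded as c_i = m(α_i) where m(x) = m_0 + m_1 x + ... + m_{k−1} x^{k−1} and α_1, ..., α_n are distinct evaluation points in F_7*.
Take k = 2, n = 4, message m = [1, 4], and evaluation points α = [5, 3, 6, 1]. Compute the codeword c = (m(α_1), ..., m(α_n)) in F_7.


c = [0, 6, 4, 5]

Message polynomial: m(x) = 1 + 4·x (mod 7).
For each evaluation point α_i, compute m(α_i) mod 7:
  α_1 = 5: Horner steps 4 → 0, so m(5) = 0.
  α_2 = 3: Horner steps 4 → 6, so m(3) = 6.
  α_3 = 6: Horner steps 4 → 4, so m(6) = 4.
  α_4 = 1: Horner steps 4 → 5, so m(1) = 5.
Codeword c = [0, 6, 4, 5] ∈ F_7^4.


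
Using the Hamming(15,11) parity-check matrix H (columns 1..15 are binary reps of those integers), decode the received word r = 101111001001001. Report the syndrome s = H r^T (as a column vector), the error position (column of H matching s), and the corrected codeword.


s = (1, 1, 1, 1)^T, error position = 15, corrected codeword c = 101111001001000

Compute s = H r^T mod 2 one row at a time:
  s_1 = 0 + 1 + 0 + 0 + 1 + 0 + 0 + 1 = 3 ≡ 1 (mod 2).
  s_2 = 1 + 1 + 1 + 0 + 1 + 0 + 0 + 1 = 5 ≡ 1 (mod 2).
  s_3 = 0 + 1 + 1 + 0 + 0 + 0 + 0 + 1 = 3 ≡ 1 (mod 2).
  s_4 = 1 + 1 + 1 + 0 + 1 + 0 + 0 + 1 = 5 ≡ 1 (mod 2).
s = (1, 1, 1, 1)^T — this equals column 15 of H (binary 1111), so error is at position 15.
Correct: flip bit 15 of r = 101111001001001 to get c = 101111001001000.


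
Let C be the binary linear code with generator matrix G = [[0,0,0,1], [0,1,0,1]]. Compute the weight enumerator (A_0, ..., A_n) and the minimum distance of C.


Weight distribution: A_0 = 1, A_1 = 2, A_2 = 1. Minimum distance d = 1.

Enumerate all 2^2 = 4 messages m ∈ F_2^2.
For each, compute codeword c = mG in F_2^4, then tally its weight.
  m = 00 → c = 0000, weight = 0.
  m = 10 → c = 0001, weight = 1.
  m = 01 → c = 0101, weight = 2.
  m = 11 → c = 0100, weight = 1.
Tally weights:
  weight 0: 1 codewords.
  weight 1: 2 codewords.
  weight 2: 1 codewords.
Minimum distance d = smallest w > 0 with A_w > 0 = 1.
Sanity: Σ A_w = 4 = 2^2 = 4 ✓.


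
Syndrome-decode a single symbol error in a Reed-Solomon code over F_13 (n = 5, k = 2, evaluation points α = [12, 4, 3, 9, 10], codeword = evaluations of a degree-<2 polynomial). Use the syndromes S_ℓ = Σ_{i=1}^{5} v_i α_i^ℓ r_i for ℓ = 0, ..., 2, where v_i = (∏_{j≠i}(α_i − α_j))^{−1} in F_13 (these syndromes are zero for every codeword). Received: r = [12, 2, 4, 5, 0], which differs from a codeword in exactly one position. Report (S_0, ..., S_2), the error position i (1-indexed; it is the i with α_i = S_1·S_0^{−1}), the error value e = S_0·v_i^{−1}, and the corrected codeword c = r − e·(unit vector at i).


S = (7, 5, 11), error at position 5, error magnitude e = 10, c = [12, 2, 4, 5, 3].

Step 1: column multipliers v_i = (∏_{j≠i}(α_i − α_j))^{−1} mod 13.
  i = 1 (α = 12): (12−4)(12−3)(12−9)(12−10) = 8·9·3·2 = 432 ≡ 3, so v_1 = 3^{−1} = 9 (mod 13).
  i = 2 (α = 4): (4−12)(4−3)(4−9)(4−10) = (−8)·1·(−5)·(−6) = −240 ≡ 7, so v_2 = 7^{−1} = 2 (mod 13).
  i = 3 (α = 3): (3−12)(3−4)(3−9)(3−10) = (−9)·(−1)·(−6)·(−7) = 378 ≡ 1, so v_3 = 1^{−1} = 1 (mod 13).
  i = 4 (α = 9): (9−12)(9−4)(9−3)(9−10) = (−3)·5·6·(−1) = 90 ≡ 12, so v_4 = 12^{−1} = 12 (mod 13).
  i = 5 (α = 10): (10−12)(10−4)(10−3)(10−9) = (−2)·6·7·1 = −84 ≡ 7, so v_5 = 7^{−1} = 2 (mod 13).
  v = [9, 2, 1, 12, 2].
Step 2: syndromes of r = [12, 2, 4, 5, 0] (all sums mod 13).
  S_0 = Σ v_i r_i = 9·12 + 2·2 + 1·4 + 12·5 + 2·0 = 176 ≡ 7.
  S_1 = Σ v_i α_i r_i = 9·12·12 + 2·4·2 + 1·3·4 + 12·9·5 + 2·10·0 = 1864 ≡ 5.
  α_i^2 mod 13 = [1, 3, 9, 3, 9].
  S_2 = Σ v_i α_i^2 r_i = 9·1·12 + 2·3·2 + 1·9·4 + 12·3·5 + 2·9·0 = 336 ≡ 11.
  S = (7, 5, 11) ≠ 0, so r is not a codeword (an error is present).
Step 3: locate the error. For a single error e at position i, S_ℓ = v_i·e·α_i^ℓ, so α_err = S_1/S_0.
  S_0^{−1} = 7^{−1} = 2 (mod 13), so α_err = 5·2 = 10 ≡ 10 = α_5. Error position i = 5.
  Consistency check: S_2/S_1 = 11·8 = 88 ≡ 10 = α_err ✓ (single-error assumption holds).
Step 4: error magnitude e = S_0/v_5 = S_0·∏_{j≠5}(α_5 − α_j) = 7·7 = 49 ≡ 10 (mod 13).
Step 5: correct position 5: c_5 = r_5 − e = 0 − 10 ≡ 3 (mod 13). Hence c = [12, 2, 4, 5, 3].
  Check: interpolating c through the α_i gives m(x) = 10 + 11·x (degree < 2) with m(α_i) = c_i for every i, so c is indeed a codeword.


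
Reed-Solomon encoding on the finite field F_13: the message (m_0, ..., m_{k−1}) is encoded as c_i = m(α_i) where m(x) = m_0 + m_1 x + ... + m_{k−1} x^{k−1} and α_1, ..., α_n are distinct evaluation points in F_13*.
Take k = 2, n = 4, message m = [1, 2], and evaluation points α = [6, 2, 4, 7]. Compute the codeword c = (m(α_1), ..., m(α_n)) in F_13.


c = [0, 5, 9, 2]

Message polynomial: m(x) = 1 + 2·x (mod 13).
For each evaluation point α_i, compute m(α_i) mod 13:
  α_1 = 6: Horner steps 2 → 0, so m(6) = 0.
  α_2 = 2: Horner steps 2 → 5, so m(2) = 5.
  α_3 = 4: Horner steps 2 → 9, so m(4) = 9.
  α_4 = 7: Horner steps 2 → 2, so m(7) = 2.
Codeword c = [0, 5, 9, 2] ∈ F_13^4.


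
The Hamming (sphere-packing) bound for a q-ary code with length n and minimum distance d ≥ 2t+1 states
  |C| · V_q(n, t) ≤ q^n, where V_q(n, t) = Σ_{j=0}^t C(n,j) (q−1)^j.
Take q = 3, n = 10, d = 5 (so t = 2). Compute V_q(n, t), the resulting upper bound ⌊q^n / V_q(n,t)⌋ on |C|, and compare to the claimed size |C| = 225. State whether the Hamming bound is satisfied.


V_q(n, t) = 201, q^n = 59049, Hamming bound = 293, |C| = 225 ≤ bound (satisfied).

Step 1: Compute V_q(n, t) = Σ_{j=0}^2 C(n, j) (q−1)^j.
  j = 0: C(10,0)·(2)^0 = 1·1 = 1.
  j = 1: C(10,1)·(2)^1 = 10·2 = 20.
  j = 2: C(10,2)·(2)^2 = 45·4 = 180.
  V_q(n, t) = 1 + 20 + 180 = 201.
Step 2: q^n = 3^10 = 59049.
Step 3: Hamming bound ⌊q^n / V_q(n,t)⌋ = ⌊59049/201⌋ = 293.
Step 4: Compare |C| = 225 to 293: satisfied.
The claimed |C| lies below the Hamming bound.
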